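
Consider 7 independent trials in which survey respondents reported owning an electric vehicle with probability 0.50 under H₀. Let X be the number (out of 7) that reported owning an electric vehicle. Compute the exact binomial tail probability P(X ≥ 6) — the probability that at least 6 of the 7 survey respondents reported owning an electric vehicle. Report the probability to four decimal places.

P = 0.0625

X ~ Binomial(n=7, p=0.50).
P(X ≥ 6) = C(7,6)·0.50^6·0.50^1 + C(7,7)·0.50^7·0.50^0.
= 0.054688 + 0.007812 = 0.0625.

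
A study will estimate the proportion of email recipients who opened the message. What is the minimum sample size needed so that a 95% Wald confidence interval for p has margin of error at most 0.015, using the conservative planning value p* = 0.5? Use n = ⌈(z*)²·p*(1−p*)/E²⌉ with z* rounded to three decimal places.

n = 4269

The 95% critical value is z* = 1.960.
p*(1−p*) = 0.2500.
Required n before rounding: 3.841600 × 0.2500 / 0.015² = 4268.444.
Rounding up, n = 4269.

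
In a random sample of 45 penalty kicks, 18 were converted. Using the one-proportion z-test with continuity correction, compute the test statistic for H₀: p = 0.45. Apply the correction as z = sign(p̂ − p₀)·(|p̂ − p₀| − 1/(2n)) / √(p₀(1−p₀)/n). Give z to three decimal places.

z = -0.524

p̂ = 18/45 = 0.40000. p̂ − p₀ = -0.050000.
1/(2n) = 0.011111.
Corrected numerator: |-0.050000| − 0.011111 = 0.038889.
SE₀ = √(0.45·0.55/45) = 0.074162.
z = −0.038889/0.074162 = -0.524.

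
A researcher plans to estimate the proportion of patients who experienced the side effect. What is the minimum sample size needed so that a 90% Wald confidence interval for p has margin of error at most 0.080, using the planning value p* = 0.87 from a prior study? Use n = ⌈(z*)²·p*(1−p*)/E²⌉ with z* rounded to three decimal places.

n = 48

z* = 1.645 at the 90% level.
p*(1−p*) = 0.1131.
Required n before rounding: 2.706025 × 0.1131 / 0.080² = 47.821.
Rounding up, n = 48.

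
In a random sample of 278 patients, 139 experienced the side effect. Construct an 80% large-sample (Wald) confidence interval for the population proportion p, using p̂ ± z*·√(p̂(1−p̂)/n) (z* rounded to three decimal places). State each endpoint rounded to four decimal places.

With x = 139 successes in n = 278, p̂ = 0.50000.
Standard error of p̂: √(0.250000/278) = √0.000899281 = 0.029988.
The 80% critical value is z* = 1.282.
Margin of error: 1.282 × 0.029988 = 0.03844.
So the interval runs from 0.4616 to 0.5384.

(0.4616, 0.5384)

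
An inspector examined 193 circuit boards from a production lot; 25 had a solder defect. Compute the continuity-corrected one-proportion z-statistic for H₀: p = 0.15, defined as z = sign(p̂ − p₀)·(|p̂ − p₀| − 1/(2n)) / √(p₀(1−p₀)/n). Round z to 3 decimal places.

z = -0.695

The sample proportion is 25/193 = 0.12953. p̂ − p₀ = -0.020466.
Continuity correction 1/(2n) = 1/386 = 0.002591.
Corrected numerator: |-0.020466| − 0.002591 = 0.017875.
Under H₀, SE = √(p₀(1−p₀)/n) = √(0.15·0.85/193) = √0.000660622 = 0.025703.
z = (−)0.017875/0.025703 = -0.695.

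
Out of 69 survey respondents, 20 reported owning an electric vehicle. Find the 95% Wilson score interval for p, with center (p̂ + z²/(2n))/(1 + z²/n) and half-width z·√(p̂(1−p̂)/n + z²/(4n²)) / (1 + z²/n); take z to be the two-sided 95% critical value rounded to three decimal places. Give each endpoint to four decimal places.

Here p̂ = 20/69 = 0.28986 and z = 1.960 (z² = 3.841600).
1 + z²/n = 1.055675.
Adjusted center: (0.28986 + z²/(2n))/1.055675 = 0.30094.
Radicand: p̂(1−p̂)/n + z²/(4n²) = 0.002983175 + 0.000201722 = 0.003184897.
Half-width = 1.960·√0.003184897/1.055675 = 0.10478.
CI: 0.30094 ± 0.10478 = (0.1962, 0.4057).

(0.1962, 0.4057)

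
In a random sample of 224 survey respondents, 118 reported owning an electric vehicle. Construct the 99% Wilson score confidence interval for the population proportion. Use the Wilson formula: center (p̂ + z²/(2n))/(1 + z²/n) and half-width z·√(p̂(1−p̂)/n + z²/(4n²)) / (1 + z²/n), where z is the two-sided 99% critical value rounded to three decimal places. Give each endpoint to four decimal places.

(0.4413, 0.6107)

Here p̂ = 118/224 = 0.52679 and z = 2.576 (z² = 6.635776).
Denominator 1 + z²/n = 1 + 6.635776/224 = 1.029624.
Center = (0.52679 + 0.014812)/1.029624 = 0.52602.
Radicand: p̂(1−p̂)/n + z²/(4n²) = 0.001112868 + 0.000033063 = 0.001145931.
Half-width = 2.576·√0.001145931/1.029624 = 0.08469.
So the interval runs from 0.4413 to 0.6107.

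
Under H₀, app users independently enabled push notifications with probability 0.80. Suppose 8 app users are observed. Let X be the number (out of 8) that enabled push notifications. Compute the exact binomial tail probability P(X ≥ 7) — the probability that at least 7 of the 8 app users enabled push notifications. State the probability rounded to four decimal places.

P = 0.5033

X is binomial with n = 8 and p = 0.80.
P(X ≥ 7) = C(8,7)·0.80^7·0.20^1 + C(8,8)·0.80^8·0.20^0.
= 0.335544 + 0.167772 = 0.5033.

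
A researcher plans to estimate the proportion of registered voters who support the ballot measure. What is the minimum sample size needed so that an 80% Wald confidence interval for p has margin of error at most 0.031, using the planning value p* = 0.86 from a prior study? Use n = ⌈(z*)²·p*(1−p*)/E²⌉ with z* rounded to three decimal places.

n = 206

The 80% critical value is z* = 1.282.
p*(1−p*) = 0.1204.
(z*)²·p*(1−p*)/E² = 1.643524·0.1204/0.000961 = 205.911.
⌈205.911⌉ = 206.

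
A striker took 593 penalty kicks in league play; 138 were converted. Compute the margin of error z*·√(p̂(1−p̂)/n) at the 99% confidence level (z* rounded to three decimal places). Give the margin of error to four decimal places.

ME = 0.0447

With x = 138 successes in n = 593, p̂ = 0.23272.
SE = √(p̂(1−p̂)/n) = √(0.178559/593) = 0.017353.
The 99% critical value is z* = 2.576.
Margin of error = z*·SE = 2.576 × 0.017353 = 0.0447.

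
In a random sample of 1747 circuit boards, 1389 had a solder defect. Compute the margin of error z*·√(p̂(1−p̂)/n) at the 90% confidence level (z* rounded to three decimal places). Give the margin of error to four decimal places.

With x = 1389 successes in n = 1747, p̂ = 0.79508.
Standard error of p̂: √(0.162929/1747) = √0.000093262 = 0.009657.
z* = 1.645 at the 90% level.
Margin of error = z*·SE = 1.645 × 0.009657 = 0.0159.

ME = 0.0159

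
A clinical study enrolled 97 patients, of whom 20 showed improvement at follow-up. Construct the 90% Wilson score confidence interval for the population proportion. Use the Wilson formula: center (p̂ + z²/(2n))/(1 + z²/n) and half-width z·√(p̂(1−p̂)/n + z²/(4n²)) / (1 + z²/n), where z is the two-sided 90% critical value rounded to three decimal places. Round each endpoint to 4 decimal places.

(0.1470, 0.2813)

p̂ = 20/97 = 0.20619; z = 1.645, so z² = 2.706025.
Denominator 1 + z²/n = 1 + 2.706025/97 = 1.027897.
Adjusted center: (0.20619 + z²/(2n))/1.027897 = 0.21416.
Radicand: p̂(1−p̂)/n + z²/(4n²) = 0.001687351 + 0.000071900 = 0.001759251.
Half-width = 1.645·√0.001759251/1.027897 = 0.06712.
CI: 0.21416 ± 0.06712 = (0.1470, 0.2813).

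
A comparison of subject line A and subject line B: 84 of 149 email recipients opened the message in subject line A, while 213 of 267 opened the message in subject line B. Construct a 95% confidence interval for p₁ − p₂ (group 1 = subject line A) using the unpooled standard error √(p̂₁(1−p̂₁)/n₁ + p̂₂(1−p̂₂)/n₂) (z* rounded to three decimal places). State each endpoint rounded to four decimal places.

p̂₁ = 84/149 = 0.56376, p̂₂ = 213/267 = 0.79775; p̂₁ − p̂₂ = -0.23399.
Unpooled SE = √(p̂₁(1−p̂₁)/n₁ + p̂₂(1−p̂₂)/n₂) = √(0.001650570 + 0.000604282) = 0.047485.
For 95% confidence, z* = 1.960. Margin = 1.960·0.047485 = 0.09307.
So the interval runs from -0.3271 to -0.1409.

(-0.3271, -0.1409)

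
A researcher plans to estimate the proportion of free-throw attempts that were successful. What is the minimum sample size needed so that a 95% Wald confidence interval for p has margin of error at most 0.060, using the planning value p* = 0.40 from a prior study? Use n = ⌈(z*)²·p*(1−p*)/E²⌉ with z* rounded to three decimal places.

n = 257

For 95% confidence, z* = 1.960.
p*(1−p*) = 0.2400.
(z*)²·p*(1−p*)/E² = 3.841600·0.2400/0.003600 = 256.107.
Rounding up, n = 257.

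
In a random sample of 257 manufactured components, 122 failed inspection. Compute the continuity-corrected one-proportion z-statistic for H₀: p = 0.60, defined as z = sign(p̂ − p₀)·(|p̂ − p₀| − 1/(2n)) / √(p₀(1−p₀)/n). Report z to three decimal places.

The sample proportion is 122/257 = 0.47471. p̂ − p₀ = -0.125292.
Continuity correction 1/(2n) = 1/514 = 0.001946.
Corrected numerator: |-0.125292| − 0.001946 = 0.123346.
Null standard error: √(0.60·0.40/257) = √0.000933852 = 0.030559.
z = (−)0.123346/0.030559 = -4.036.

z = -4.036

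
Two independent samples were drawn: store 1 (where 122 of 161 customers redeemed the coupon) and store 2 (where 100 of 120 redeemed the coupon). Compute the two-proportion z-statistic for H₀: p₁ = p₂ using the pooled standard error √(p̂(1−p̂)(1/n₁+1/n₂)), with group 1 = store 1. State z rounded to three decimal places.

p̂₁ = 122/161 = 0.75776, p̂₂ = 100/120 = 0.83333.
Pooled p̂ = (122+100)/(161+120) = 222/281 = 0.79004.
Pooled SE = √[0.1658794·0.01454451] ≈ 0.049119.
z = (p̂₁ − p̂₂)/SE = (0.75776 − 0.83333)/0.049119 = -0.07557/0.049119 = -1.539.

z = -1.539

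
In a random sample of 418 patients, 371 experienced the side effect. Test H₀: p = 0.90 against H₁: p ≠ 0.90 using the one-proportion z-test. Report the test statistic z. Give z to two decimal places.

z = -0.85

With x = 371 successes in n = 418, p̂ = 0.88756.
Null standard error: √(0.90·0.10/418) = √0.000215311 = 0.014673.
Test statistic: z = -0.01244/0.014673 = -0.85.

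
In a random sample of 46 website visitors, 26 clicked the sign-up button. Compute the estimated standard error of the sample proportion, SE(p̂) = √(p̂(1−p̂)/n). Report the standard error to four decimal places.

SE = 0.0731

With x = 26 successes in n = 46, p̂ = 0.56522.
p̂(1−p̂) = 0.245746.
Dividing by n and taking the root: √0.005342304 = 0.0731.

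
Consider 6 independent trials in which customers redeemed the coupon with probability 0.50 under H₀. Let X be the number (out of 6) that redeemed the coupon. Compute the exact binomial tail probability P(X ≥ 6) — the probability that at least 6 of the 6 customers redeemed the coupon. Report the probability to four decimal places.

P = 0.0156

X is binomial with n = 6 and p = 0.50.
P(X ≥ 6) = C(6,6)·0.50^6·0.50^0.
= 0.015625 = 0.0156.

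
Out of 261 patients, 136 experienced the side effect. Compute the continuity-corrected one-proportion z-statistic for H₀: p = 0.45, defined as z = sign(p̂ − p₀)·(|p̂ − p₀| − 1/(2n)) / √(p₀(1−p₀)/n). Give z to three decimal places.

p̂ = 136/261 = 0.52107. p̂ − p₀ = 0.071073.
1/(2n) = 0.001916.
Corrected numerator: |0.071073| − 0.001916 = 0.069157.
Null standard error: √(0.45·0.55/261) = √0.000948276 = 0.030794.
z = +0.069157/0.030794 = 2.246.

z = 2.246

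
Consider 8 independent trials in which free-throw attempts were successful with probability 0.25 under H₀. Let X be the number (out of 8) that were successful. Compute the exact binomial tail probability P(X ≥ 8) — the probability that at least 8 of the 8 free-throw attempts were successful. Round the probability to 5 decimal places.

X is binomial with n = 8 and p = 0.25.
P(X ≥ 8) = C(8,8)·0.25^8·0.75^0.
= 0.000015 = 0.00002.

P = 0.00002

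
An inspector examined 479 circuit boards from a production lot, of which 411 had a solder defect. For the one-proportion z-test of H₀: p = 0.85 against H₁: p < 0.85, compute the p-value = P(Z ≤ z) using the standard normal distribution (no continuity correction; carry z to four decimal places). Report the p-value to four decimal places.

The sample proportion is 411/479 = 0.85804.
SE₀ = √(0.85·0.15/479) = 0.016315.
z = (p̂ − p₀)/SE = (411/479 − 0.85)/0.016315 ≈ 0.4926.
p-value = P(Z ≤ z) with z = 0.4926 → 0.6889.

p-value = 0.6889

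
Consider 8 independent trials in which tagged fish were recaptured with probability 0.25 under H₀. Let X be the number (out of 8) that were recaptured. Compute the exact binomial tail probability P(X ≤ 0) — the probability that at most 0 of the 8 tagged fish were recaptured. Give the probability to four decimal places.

P = 0.1001

X is binomial with n = 8 and p = 0.25.
P(X ≤ 0) = C(8,0)·0.25^0·0.75^8.
= 0.100113 = 0.1001.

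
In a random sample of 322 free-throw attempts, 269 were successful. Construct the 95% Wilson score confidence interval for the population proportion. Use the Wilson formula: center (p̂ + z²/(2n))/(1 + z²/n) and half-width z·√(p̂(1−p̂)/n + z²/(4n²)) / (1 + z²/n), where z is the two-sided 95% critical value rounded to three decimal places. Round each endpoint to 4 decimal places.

(0.7910, 0.8719)

Here p̂ = 269/322 = 0.83540 and z = 1.960 (z² = 3.841600).
1 + z²/n = 1.011930.
Center = (0.83540 + 0.005965)/1.011930 = 0.83145.
Radicand: p̂(1−p̂)/n + z²/(4n²) = 0.000427032 + 0.000009263 = 0.000436295.
Half-width = 1.960·√0.000436295/1.011930 = 0.04046.
Interval: 0.83145 ± 0.04046 → (0.7910, 0.8719).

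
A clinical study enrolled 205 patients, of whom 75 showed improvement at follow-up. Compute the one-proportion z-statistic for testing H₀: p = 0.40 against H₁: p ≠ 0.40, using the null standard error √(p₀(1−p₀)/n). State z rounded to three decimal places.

Sample proportion p̂ = 75/205 = 0.36585.
SE₀ = √(0.40·0.60/205) = 0.034216.
Test statistic: z = -0.03415/0.034216 = -0.998.

z = -0.998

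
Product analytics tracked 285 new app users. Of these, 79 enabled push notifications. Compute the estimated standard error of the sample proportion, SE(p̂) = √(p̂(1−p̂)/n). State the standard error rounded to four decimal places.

SE = 0.0265

The sample proportion is 79/285 = 0.27719.
p̂(1−p̂) = 0.27719·0.72281 = 0.200356.
Dividing by n and taking the root: √0.000703004 = 0.0265.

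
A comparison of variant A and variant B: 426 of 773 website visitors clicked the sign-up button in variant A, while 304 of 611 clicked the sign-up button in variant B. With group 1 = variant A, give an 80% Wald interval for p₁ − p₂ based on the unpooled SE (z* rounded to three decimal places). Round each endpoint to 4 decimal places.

(0.0189, 0.0882)

p̂₁ = 426/773 = 0.55110, p̂₂ = 304/611 = 0.49755; p̂₁ − p̂₂ = 0.05355.
Unpooled SE = √(p̂₁(1−p̂₁)/n₁ + p̂₂(1−p̂₂)/n₂) = √(0.000320037 + 0.000409155) = 0.027004.
z* = 1.282 at the 80% level. Margin = 1.282·0.027004 = 0.03462.
So the interval runs from 0.0189 to 0.0882.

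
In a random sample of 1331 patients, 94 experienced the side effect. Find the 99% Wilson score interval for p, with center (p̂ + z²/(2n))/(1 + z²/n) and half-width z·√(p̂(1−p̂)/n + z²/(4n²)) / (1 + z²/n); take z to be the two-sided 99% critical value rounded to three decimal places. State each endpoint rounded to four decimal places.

Here p̂ = 94/1331 = 0.07062 and z = 2.576 (z² = 6.635776).
Denominator 1 + z²/n = 1 + 6.635776/1331 = 1.004986.
Adjusted center: (0.07062 + z²/(2n))/1.004986 = 0.07275.
Radicand: p̂(1−p̂)/n + z²/(4n²) = 0.000049313 + 0.000000936 = 0.000050249.
Half-width = z·√(radicand)/denom = 2.576·0.007089/1.004986 = 0.01817.
So the interval runs from 0.0546 to 0.0909.

(0.0546, 0.0909)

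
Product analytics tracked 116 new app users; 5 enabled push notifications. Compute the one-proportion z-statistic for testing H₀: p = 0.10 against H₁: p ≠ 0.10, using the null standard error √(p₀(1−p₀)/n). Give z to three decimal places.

Sample proportion p̂ = 5/116 = 0.04310.
SE₀ = √(0.10·0.90/116) = 0.027854.
Test statistic: z = -0.05690/0.027854 = -2.043.

z = -2.043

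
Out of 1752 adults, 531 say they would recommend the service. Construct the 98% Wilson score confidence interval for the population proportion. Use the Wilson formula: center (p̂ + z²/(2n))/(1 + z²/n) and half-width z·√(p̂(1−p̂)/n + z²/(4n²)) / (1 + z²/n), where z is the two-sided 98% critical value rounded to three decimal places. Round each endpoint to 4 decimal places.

(0.2782, 0.3292)

Here p̂ = 531/1752 = 0.30308 and z = 2.326 (z² = 5.410276).
Denominator 1 + z²/n = 1 + 5.410276/1752 = 1.003088.
Center = (0.30308 + 0.001544)/1.003088 = 0.30369.
Radicand: p̂(1−p̂)/n + z²/(4n²) = 0.000120561 + 0.000000441 = 0.000121002.
Half-width = z·√(radicand)/denom = 2.326·0.011000/1.003088 = 0.02551.
CI: 0.30369 ± 0.02551 = (0.2782, 0.3292).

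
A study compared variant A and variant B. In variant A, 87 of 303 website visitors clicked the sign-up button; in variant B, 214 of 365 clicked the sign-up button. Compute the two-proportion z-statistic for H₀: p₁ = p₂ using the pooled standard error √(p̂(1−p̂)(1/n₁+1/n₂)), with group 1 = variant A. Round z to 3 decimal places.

p̂₁ = 87/303 = 0.28713, p̂₂ = 214/365 = 0.58630.
Pooled p̂ = (87+214)/(303+365) = 301/668 = 0.45060.
SE = √[p̂(1−p̂)(1/n₁+1/n₂)] = √[0.45060·0.54940·(1/303+1/365)] ≈ 0.038669.
z = (p̂₁ − p̂₂)/SE = (0.28713 − 0.58630)/0.038669 = -0.29917/0.038669 = -7.737.

z = -7.737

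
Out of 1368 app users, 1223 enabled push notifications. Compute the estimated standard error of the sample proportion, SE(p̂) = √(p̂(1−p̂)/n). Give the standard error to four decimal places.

SE = 0.0083

p̂ = 1223/1368 = 0.89401.
p̂(1−p̂) = 0.094756.
SE = √(0.094756/1368) = 0.0083.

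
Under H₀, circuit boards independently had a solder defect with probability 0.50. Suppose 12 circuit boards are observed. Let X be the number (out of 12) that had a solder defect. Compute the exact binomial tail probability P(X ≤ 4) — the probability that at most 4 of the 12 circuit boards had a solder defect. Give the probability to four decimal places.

P = 0.1938

X ~ Binomial(n=12, p=0.50).
P(X ≤ 4) = Σ_{j=0}^{4} C(12,j)·0.50^j·0.50^{12−j}.
= 0.000244 + 0.002930 + 0.016113 + 0.053711 + 0.120850 = 0.1938.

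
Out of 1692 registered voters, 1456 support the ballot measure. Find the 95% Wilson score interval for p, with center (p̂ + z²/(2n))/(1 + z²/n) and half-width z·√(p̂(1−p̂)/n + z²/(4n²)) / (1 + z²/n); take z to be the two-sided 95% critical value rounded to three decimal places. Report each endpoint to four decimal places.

(0.8432, 0.8762)

Here p̂ = 1456/1692 = 0.86052 and z = 1.960 (z² = 3.841600).
Denominator 1 + z²/n = 1 + 3.841600/1692 = 1.002270.
Center = (0.86052 + 0.001135)/1.002270 = 0.85970.
Radicand: p̂(1−p̂)/n + z²/(4n²) = 0.000070937 + 0.000000335 = 0.000071272.
Half-width = 1.960·√0.000071272/1.002270 = 0.01651.
Interval: 0.85970 ± 0.01651 → (0.8432, 0.8762).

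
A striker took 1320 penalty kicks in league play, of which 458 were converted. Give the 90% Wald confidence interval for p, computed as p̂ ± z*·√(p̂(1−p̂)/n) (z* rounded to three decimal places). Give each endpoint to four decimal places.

With x = 458 successes in n = 1320, p̂ = 0.34697.
Standard error of p̂: √(0.226582/1320) = √0.000171653 = 0.013102.
z* = 1.645 at the 90% level.
Margin = 1.645·0.013102 = 0.02155.
Interval: 0.34697 ± 0.02155 → (0.3254, 0.3685).

(0.3254, 0.3685)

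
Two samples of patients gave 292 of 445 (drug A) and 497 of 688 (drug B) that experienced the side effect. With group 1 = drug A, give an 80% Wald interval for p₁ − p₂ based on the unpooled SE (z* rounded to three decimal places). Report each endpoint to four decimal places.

p̂₁ = 0.65618, p̂₂ = 0.72238, so the observed difference is -0.06620.
Unpooled SE = √(p̂₁(1−p̂₁)/n₁ + p̂₂(1−p̂₂)/n₂) = √(0.000506984 + 0.000291491) = 0.028257.
z* = 1.282 at the 80% level. Margin of error = 0.03623.
Interval: -0.06620 ± 0.03623 → (-0.1024, -0.0300).

(-0.1024, -0.0300)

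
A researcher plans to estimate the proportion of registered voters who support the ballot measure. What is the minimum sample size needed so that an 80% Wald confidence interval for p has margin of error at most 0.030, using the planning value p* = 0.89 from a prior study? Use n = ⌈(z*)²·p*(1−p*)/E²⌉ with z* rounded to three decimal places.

n = 179

For 80% confidence, z* = 1.282.
p*(1−p*) = 0.89·0.11 = 0.0979.
(z*)²·p*(1−p*)/E² = 1.643524·0.0979/0.000900 = 178.779.
⌈178.779⌉ = 179.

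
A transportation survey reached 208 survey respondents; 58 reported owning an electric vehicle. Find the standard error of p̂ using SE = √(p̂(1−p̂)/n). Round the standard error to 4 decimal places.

The sample proportion is 58/208 = 0.27885.
p̂(1−p̂) = 0.27885·0.72115 = 0.201093.
SE = √(0.201093/208) = 0.0311.

SE = 0.0311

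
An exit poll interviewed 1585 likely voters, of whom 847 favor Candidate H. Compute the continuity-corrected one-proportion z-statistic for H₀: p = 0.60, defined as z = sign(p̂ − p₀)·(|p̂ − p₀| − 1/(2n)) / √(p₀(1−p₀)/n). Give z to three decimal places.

z = -5.307

p̂ = 847/1585 = 0.53438. p̂ − p₀ = -0.065615.
Continuity correction 1/(2n) = 1/3170 = 0.000315.
Corrected numerator: |-0.065615| − 0.000315 = 0.065300.
Under H₀, SE = √(p₀(1−p₀)/n) = √(0.60·0.40/1585) = √0.000151420 = 0.012305.
z = (−)0.065300/0.012305 = -5.307.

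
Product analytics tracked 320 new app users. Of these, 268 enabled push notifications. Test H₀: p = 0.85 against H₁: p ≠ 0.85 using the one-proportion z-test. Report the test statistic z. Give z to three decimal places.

z = -0.626

With x = 268 successes in n = 320, p̂ = 0.83750.
Under H₀, SE = √(p₀(1−p₀)/n) = √(0.85·0.15/320) = √0.000398438 = 0.019961.
z = (0.83750 − 0.85)/0.019961 = -0.01250/0.019961 = -0.626.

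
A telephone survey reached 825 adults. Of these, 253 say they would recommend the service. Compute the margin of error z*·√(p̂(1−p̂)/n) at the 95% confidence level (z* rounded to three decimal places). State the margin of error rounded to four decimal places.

ME = 0.0315

The sample proportion is 253/825 = 0.30667.
SE = √(p̂(1−p̂)/n) = √(0.212622/825) = 0.016054.
The 95% critical value is z* = 1.960.
Margin of error = z*·SE = 1.960 × 0.016054 = 0.0315.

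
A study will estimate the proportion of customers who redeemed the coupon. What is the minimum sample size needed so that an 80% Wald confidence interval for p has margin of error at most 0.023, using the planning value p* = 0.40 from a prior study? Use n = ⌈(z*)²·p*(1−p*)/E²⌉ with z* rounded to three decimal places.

The 80% critical value is z* = 1.282.
p*(1−p*) = 0.2400.
Required n before rounding: 1.643524 × 0.2400 / 0.023² = 745.644.
⌈745.644⌉ = 746.

n = 746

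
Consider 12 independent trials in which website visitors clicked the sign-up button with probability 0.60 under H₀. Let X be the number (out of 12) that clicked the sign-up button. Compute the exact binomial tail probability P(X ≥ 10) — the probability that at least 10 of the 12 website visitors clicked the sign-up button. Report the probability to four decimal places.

X ~ Binomial(n=12, p=0.60).
P(X ≥ 10) = C(12,10)·0.60^10·0.40^2 + C(12,11)·0.60^11·0.40^1 + C(12,12)·0.60^12·0.40^0.
= 0.063852 + 0.017414 + 0.002177 = 0.0834.

P = 0.0834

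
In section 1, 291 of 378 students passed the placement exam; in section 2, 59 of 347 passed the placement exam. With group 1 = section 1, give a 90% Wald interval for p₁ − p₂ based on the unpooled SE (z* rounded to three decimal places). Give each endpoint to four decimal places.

(0.5511, 0.6485)

p̂₁ = 0.76984, p̂₂ = 0.17003, so the observed difference is 0.59981.
Unpooled SE = √(p̂₁(1−p̂₁)/n₁ + p̂₂(1−p̂₂)/n₂) = √(0.000468745 + 0.000406683) = 0.029588.
The 90% critical value is z* = 1.645. Margin of error = 0.04867.
Interval: 0.59981 ± 0.04867 → (0.5511, 0.6485).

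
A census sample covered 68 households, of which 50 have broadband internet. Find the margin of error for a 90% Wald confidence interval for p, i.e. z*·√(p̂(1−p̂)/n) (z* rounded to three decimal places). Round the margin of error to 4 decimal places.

p̂ = 50/68 = 0.73529.
SE(p̂) = √(0.73529·0.26471/68) = 0.053501.
The 90% critical value is z* = 1.645.
So ME = 0.0880.

ME = 0.0880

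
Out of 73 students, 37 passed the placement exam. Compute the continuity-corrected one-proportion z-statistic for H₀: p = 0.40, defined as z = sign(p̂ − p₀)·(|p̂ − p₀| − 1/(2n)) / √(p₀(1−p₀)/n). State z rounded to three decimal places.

z = 1.744

The sample proportion is 37/73 = 0.50685. p̂ − p₀ = 0.106849.
1/(2n) = 0.006849.
Corrected numerator: |0.106849| − 0.006849 = 0.100000.
Null standard error: √(0.40·0.60/73) = √0.003287671 = 0.057338.
z = +0.100000/0.057338 = 1.744.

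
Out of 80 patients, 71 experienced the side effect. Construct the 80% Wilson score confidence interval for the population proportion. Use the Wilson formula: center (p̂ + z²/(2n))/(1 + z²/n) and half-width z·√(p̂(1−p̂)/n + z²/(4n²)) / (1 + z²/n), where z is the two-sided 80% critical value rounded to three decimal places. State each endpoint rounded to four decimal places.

Here p̂ = 71/80 = 0.88750 and z = 1.282 (z² = 1.643524).
Denominator 1 + z²/n = 1 + 1.643524/80 = 1.020544.
Adjusted center: (0.88750 + z²/(2n))/1.020544 = 0.87970.
Radicand: p̂(1−p̂)/n + z²/(4n²) = 0.001248047 + 0.000064200 = 0.001312247.
Half-width = z·√(radicand)/denom = 1.282·0.036225/1.020544 = 0.04551.
CI: 0.87970 ± 0.04551 = (0.8342, 0.9252).

(0.8342, 0.9252)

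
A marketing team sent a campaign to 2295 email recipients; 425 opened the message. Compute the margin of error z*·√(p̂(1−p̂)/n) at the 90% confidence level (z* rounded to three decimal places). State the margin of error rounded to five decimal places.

ME = 0.01334

The sample proportion is 425/2295 = 0.18519.
SE(p̂) = √(0.18519·0.81481/2295) = 0.008109.
For 90% confidence, z* = 1.645.
So ME = 0.01334.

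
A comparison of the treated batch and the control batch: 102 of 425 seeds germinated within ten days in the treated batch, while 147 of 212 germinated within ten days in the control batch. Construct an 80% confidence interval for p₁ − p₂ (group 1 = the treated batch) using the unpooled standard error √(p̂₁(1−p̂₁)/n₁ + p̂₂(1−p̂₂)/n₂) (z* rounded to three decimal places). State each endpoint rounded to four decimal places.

(-0.5019, -0.4049)

p̂₁ = 102/425 = 0.24000, p̂₂ = 147/212 = 0.69340; p̂₁ − p̂₂ = -0.45340.
SE = √(0.000429176 + 0.001002820) = √0.001431996 = 0.037842.
The 80% critical value is z* = 1.282. Margin = 1.282·0.037842 = 0.04851.
CI: -0.45340 ± 0.04851 = (-0.5019, -0.4049).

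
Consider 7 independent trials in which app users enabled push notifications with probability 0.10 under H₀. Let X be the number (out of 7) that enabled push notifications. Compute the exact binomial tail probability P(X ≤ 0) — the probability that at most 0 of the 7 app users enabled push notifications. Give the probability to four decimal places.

X is binomial with n = 7 and p = 0.10.
P(X ≤ 0) = C(7,0)·0.10^0·0.90^7.
= 0.478297 = 0.4783.

P = 0.4783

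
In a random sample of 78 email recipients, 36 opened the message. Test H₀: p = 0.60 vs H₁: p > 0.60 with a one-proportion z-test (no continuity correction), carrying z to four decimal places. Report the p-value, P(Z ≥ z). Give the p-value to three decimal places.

p-value = 0.994

Sample proportion p̂ = 36/78 = 0.46154.
Null standard error: √(0.60·0.40/78) = √0.003076923 = 0.055470.
Test statistic (full precision, shown to 4 dp): z = (36/78 − 0.60)/SE₀ ≈ -2.4962.
p-value = P(Z ≥ z) with z = -2.4962 → 0.994.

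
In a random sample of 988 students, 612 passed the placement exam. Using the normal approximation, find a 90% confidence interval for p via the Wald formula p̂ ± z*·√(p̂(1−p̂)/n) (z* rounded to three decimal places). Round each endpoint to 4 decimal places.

The sample proportion is 612/988 = 0.61943.
Standard error of p̂: √(0.235736/988) = √0.000238599 = 0.015447.
For 90% confidence, z* = 1.645.
Margin = 1.645·0.015447 = 0.02541.
So the interval runs from 0.5940 to 0.6448.

(0.5940, 0.6448)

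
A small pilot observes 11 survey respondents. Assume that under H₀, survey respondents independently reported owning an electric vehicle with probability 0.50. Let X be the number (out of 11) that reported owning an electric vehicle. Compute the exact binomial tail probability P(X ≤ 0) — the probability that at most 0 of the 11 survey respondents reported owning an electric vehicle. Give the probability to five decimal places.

X ~ Binomial(n=11, p=0.50).
P(X ≤ 0) = C(11,0)·0.50^0·0.50^11.
= 0.000488 = 0.00049.

P = 0.00049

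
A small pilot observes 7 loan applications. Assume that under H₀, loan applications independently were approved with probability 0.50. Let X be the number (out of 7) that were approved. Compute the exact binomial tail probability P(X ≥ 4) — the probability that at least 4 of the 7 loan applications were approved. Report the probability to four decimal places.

P = 0.5000

X is binomial with n = 7 and p = 0.50.
P(X ≥ 4) = C(7,4)·0.50^4·0.50^3 + C(7,5)·0.50^5·0.50^2 + C(7,6)·0.50^6·0.50^1 + C(7,7)·0.50^7·0.50^0.
= 0.273438 + 0.164062 + 0.054688 + 0.007812 = 0.5000.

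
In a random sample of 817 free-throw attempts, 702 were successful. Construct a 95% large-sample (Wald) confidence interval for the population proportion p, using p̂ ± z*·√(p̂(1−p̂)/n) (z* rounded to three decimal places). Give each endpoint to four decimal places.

Sample proportion p̂ = 702/817 = 0.85924.
SE = √(p̂(1−p̂)/n) = √(0.120946/817) = 0.012167.
For 95% confidence, z* = 1.960.
Margin of error: 1.960 × 0.012167 = 0.02385.
Interval: 0.85924 ± 0.02385 → (0.8354, 0.8831).

(0.8354, 0.8831)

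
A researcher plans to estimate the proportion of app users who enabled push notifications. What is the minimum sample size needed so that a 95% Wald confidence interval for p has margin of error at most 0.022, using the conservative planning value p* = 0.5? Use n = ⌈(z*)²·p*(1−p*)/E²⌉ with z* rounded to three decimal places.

n = 1985

For 95% confidence, z* = 1.960.
p*(1−p*) = 0.2500.
(z*)²·p*(1−p*)/E² = 3.841600·0.2500/0.000484 = 1984.298.
⌈1984.298⌉ = 1985.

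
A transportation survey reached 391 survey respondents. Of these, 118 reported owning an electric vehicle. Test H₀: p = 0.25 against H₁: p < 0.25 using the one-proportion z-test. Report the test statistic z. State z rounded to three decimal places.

z = 2.365

The sample proportion is 118/391 = 0.30179.
Null standard error: √(0.25·0.75/391) = √0.000479540 = 0.021898.
Test statistic: z = 0.05179/0.021898 = 2.365.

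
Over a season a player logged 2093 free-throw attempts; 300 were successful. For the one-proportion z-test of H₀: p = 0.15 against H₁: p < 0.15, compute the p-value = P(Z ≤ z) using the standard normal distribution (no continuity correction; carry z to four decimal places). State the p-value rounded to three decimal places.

Sample proportion p̂ = 300/2093 = 0.14333.
SE₀ = √(0.15·0.85/2093) = 0.007805.
Test statistic (full precision, shown to 4 dp): z = (300/2093 − 0.15)/SE₀ ≈ -0.8540.
From the standard normal, P(Z ≤ z) = 0.197.

p-value = 0.197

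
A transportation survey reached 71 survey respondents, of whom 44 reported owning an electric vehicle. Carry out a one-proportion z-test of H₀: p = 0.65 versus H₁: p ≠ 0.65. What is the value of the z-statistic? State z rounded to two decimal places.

z = -0.53

p̂ = 44/71 = 0.61972.
SE₀ = √(0.65·0.35/71) = 0.056606.
z = (p̂ − p₀)/SE = (0.61972 − 0.65)/0.056606 = -0.53.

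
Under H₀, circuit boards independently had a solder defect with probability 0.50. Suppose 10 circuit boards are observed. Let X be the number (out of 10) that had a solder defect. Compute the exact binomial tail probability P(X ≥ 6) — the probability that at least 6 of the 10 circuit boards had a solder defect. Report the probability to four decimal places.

X is binomial with n = 10 and p = 0.50.
P(X ≥ 6) = Σ_{j=6}^{10} C(10,j)·0.50^j·0.50^{10−j}.
= 0.205078 + 0.117188 + 0.043945 + 0.009766 + 0.000977 = 0.3770.

P = 0.3770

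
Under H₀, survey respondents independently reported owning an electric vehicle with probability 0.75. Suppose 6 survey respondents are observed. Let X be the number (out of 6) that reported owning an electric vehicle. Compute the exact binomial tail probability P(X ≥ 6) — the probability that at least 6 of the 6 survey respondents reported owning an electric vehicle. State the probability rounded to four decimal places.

P = 0.1780

X is binomial with n = 6 and p = 0.75.
P(X ≥ 6) = C(6,6)·0.75^6·0.25^0.
= 0.177979 = 0.1780.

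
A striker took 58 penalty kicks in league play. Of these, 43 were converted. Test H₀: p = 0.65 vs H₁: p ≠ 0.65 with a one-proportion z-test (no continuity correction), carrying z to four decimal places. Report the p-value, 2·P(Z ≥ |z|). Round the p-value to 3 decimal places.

p-value = 0.145

With x = 43 successes in n = 58, p̂ = 0.74138.
Under H₀, SE = √(p₀(1−p₀)/n) = √(0.65·0.35/58) = √0.003922414 = 0.062629.
z = (p̂ − p₀)/SE = (43/58 − 0.65)/0.062629 ≈ 1.4591.
p-value = 2·P(Z ≥ |z|) with z = 1.4591 → 0.145.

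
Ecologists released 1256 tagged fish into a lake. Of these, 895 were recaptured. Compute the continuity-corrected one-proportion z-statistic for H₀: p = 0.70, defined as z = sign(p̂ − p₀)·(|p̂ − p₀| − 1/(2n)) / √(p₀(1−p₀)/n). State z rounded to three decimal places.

z = 0.942

p̂ = 895/1256 = 0.71258. p̂ − p₀ = 0.012580.
Continuity correction 1/(2n) = 1/2512 = 0.000398.
Corrected numerator: |0.012580| − 0.000398 = 0.012182.
SE₀ = √(0.70·0.30/1256) = 0.012930.
z = +0.012182/0.012930 = 0.942.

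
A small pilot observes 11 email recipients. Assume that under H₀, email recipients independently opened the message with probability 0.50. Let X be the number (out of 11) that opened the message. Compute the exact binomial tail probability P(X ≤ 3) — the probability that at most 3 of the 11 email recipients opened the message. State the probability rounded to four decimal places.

X is binomial with n = 11 and p = 0.50.
P(X ≤ 3) = C(11,0)·0.50^0·0.50^11 + C(11,1)·0.50^1·0.50^10 + C(11,2)·0.50^2·0.50^9 + C(11,3)·0.50^3·0.50^8.
= 0.000488 + 0.005371 + 0.026855 + 0.080566 = 0.1133.

P = 0.1133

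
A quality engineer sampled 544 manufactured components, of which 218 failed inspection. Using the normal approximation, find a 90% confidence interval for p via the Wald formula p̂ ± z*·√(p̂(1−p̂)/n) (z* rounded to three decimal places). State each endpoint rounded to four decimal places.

Sample proportion p̂ = 218/544 = 0.40074.
SE = √(p̂(1−p̂)/n) = √(0.240147/544) = 0.021011.
z* = 1.645 at the 90% level.
Margin of error: 1.645 × 0.021011 = 0.03456.
So the interval runs from 0.3662 to 0.4353.

(0.3662, 0.4353)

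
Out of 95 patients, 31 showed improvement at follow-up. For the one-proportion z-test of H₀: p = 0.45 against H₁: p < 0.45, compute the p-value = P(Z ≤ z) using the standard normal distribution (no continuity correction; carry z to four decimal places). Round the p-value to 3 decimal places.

With x = 31 successes in n = 95, p̂ = 0.32632.
SE₀ = √(0.45·0.55/95) = 0.051042.
Test statistic (full precision, shown to 4 dp): z = (31/95 − 0.45)/SE₀ ≈ -2.4232.
From the standard normal, P(Z ≤ z) = 0.008.

p-value = 0.008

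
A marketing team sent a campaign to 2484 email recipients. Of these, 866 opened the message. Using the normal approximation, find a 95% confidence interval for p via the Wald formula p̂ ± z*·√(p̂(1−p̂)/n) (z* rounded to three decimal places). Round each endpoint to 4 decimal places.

p̂ = 866/2484 = 0.34863.
SE = √(p̂(1−p̂)/n) = √(0.227087/2484) = 0.009561.
The 95% critical value is z* = 1.960.
Margin = 1.960·0.009561 = 0.01874.
Interval: 0.34863 ± 0.01874 → (0.3299, 0.3674).

(0.3299, 0.3674)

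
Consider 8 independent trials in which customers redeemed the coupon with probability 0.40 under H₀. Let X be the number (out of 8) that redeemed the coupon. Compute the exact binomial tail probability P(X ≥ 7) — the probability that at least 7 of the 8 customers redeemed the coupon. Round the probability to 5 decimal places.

P = 0.00852

X is binomial with n = 8 and p = 0.40.
P(X ≥ 7) = C(8,7)·0.40^7·0.60^1 + C(8,8)·0.40^8·0.60^0.
= 0.007864 + 0.000655 = 0.00852.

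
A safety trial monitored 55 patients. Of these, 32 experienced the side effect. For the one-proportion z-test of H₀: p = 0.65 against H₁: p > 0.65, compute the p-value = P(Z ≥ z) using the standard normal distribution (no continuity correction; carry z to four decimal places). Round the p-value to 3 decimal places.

p-value = 0.855

p̂ = 32/55 = 0.58182.
Null standard error: √(0.65·0.35/55) = √0.004136364 = 0.064315.
z = (p̂ − p₀)/SE = (32/55 − 0.65)/0.064315 ≈ -1.0601.
From the standard normal, P(Z ≥ z) = 0.855.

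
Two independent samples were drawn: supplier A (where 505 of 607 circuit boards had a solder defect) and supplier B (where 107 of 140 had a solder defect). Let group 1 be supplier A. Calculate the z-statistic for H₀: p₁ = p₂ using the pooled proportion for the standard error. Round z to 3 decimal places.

Sample proportions: p̂₁ = 505/607 = 0.83196 and p̂₂ = 107/140 = 0.76429.
Pooling: p̂ = 612/747 = 0.81928.
Pooled SE = √[0.1480621·0.00879030] ≈ 0.036076.
z = 0.06767/0.036076 = 1.876.

z = 1.876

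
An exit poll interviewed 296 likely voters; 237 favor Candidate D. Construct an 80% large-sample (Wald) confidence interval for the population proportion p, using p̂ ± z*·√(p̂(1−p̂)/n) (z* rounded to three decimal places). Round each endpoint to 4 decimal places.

With x = 237 successes in n = 296, p̂ = 0.80068.
SE(p̂) = √(0.80068·0.19932/296) = 0.023220.
For 80% confidence, z* = 1.282.
Margin = 1.282·0.023220 = 0.02977.
So the interval runs from 0.7709 to 0.8304.

(0.7709, 0.8304)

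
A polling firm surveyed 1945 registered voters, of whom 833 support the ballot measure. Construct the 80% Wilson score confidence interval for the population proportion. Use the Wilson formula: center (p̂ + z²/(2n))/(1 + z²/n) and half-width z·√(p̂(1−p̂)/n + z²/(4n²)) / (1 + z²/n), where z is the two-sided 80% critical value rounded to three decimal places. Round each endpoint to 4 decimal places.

(0.4140, 0.4427)

p̂ = 833/1945 = 0.42828; z = 1.282, so z² = 1.643524.
Denominator 1 + z²/n = 1 + 1.643524/1945 = 1.000845.
Adjusted center: (0.42828 + z²/(2n))/1.000845 = 0.42834.
Radicand: p̂(1−p̂)/n + z²/(4n²) = 0.000125890 + 0.000000109 = 0.000125999.
Half-width = 1.282·√0.000125999/1.000845 = 0.01438.
So the interval runs from 0.4140 to 0.4427.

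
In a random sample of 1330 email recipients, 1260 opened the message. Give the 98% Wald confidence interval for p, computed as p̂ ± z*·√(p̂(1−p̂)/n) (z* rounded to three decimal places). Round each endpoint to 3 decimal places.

(0.933, 0.962)

With x = 1260 successes in n = 1330, p̂ = 0.94737.
SE(p̂) = √(0.94737·0.05263/1330) = 0.006123.
z* = 2.326 at the 98% level.
Margin = 2.326·0.006123 = 0.01424.
Interval: 0.94737 ± 0.01424 → (0.933, 0.962).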